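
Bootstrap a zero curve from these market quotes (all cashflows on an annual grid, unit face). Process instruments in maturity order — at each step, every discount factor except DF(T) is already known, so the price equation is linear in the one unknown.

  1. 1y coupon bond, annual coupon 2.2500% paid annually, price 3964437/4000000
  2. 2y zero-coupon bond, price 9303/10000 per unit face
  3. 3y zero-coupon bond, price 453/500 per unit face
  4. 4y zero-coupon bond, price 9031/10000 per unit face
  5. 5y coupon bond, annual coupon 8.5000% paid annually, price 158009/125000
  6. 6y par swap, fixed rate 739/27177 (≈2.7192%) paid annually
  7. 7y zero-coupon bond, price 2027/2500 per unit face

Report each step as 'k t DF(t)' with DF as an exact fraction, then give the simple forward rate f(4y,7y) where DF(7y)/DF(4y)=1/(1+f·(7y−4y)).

step 1 [1y] bond c/1=9/400: DF=(3964437/4000000 − 9/400·(0))/(1+9/400) = 9693/10000 ≈ 0.969300
step 2 [2y] zero: DF = P = 9303/10000 ≈ 0.930300
step 3 [3y] zero: DF = P = 453/500 ≈ 0.906000
step 4 [4y] zero: DF = P = 9031/10000 ≈ 0.903100
step 5 [5y] bond c/1=17/200: DF=(158009/125000 − 17/200·(0.969300+0.930300+0.906000+0.903100))/(1+17/200) = 1749/2000 ≈ 0.874500
step 6 [6y] swap r/1=739/27177: DF=(1 − 739/27177·(0.969300+0.930300+0.906000+0.903100+0.874500))/(1+739/27177) = 4261/5000 ≈ 0.852200
step 7 [7y] zero: DF = P = 2027/2500 ≈ 0.810800

1 1 9693/10000
2 2 9303/10000
3 3 453/500
4 4 9031/10000
5 5 1749/2000
6 6 4261/5000
7 7 2027/2500
f(4y,7y) = ((9031/10000)/(2027/2500) − 1)/(3) = 923/24324 ≈ 3.7946%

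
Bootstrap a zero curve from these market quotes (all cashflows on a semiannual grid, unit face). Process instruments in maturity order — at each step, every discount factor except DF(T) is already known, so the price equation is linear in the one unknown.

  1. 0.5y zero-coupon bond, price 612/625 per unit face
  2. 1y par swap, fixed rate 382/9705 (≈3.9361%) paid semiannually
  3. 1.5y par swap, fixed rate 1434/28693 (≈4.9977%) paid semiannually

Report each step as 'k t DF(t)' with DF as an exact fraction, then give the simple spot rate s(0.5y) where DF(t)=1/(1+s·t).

step 1 [0.5y] zero: DF = P = 612/625 ≈ 0.979200
step 2 [1y] swap r/2=191/9705: DF=(1 − 191/9705·(0.979200))/(1+191/9705) = 4809/5000 ≈ 0.961800
step 3 [1.5y] swap r/2=717/28693: DF=(1 − 717/28693·(0.979200+0.961800))/(1+717/28693) = 9283/10000 ≈ 0.928300

1 1/2 612/625
2 1 4809/5000
3 3/2 9283/10000
s(0.5y) = (1/(612/625) − 1)/(1/2) = 13/306 ≈ 4.2484%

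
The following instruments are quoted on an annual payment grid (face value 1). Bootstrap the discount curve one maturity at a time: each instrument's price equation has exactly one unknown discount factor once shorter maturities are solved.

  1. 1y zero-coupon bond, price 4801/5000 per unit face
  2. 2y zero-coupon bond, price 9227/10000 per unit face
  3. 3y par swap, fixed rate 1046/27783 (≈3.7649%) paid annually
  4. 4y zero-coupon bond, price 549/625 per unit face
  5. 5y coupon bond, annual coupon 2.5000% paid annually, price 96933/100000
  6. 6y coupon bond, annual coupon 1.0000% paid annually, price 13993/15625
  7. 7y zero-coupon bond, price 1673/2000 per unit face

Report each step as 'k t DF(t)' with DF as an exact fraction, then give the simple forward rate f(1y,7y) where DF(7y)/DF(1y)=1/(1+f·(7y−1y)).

step 1 [1y] zero: DF = P = 4801/5000 ≈ 0.960200
step 2 [2y] zero: DF = P = 9227/10000 ≈ 0.922700
step 3 [3y] swap r/1=1046/27783: DF=(1 − 1046/27783·(0.960200+0.922700))/(1+1046/27783) = 4477/5000 ≈ 0.895400
step 4 [4y] zero: DF = P = 549/625 ≈ 0.878400
step 5 [5y] bond c/1=1/40: DF=(96933/100000 − 1/40·(0.960200+0.922700+0.895400+0.878400))/(1+1/40) = 1713/2000 ≈ 0.856500
step 6 [6y] bond c/1=1/100: DF=(13993/15625 − 1/100·(0.960200+0.922700+0.895400+0.878400+0.856500))/(1+1/100) = 421/500 ≈ 0.842000
step 7 [7y] zero: DF = P = 1673/2000 ≈ 0.836500

1 1 4801/5000
2 2 9227/10000
3 3 4477/5000
4 4 549/625
5 5 1713/2000
6 6 421/500
7 7 1673/2000
f(1y,7y) = ((4801/5000)/(1673/2000) − 1)/(6) = 1237/50190 ≈ 2.4646%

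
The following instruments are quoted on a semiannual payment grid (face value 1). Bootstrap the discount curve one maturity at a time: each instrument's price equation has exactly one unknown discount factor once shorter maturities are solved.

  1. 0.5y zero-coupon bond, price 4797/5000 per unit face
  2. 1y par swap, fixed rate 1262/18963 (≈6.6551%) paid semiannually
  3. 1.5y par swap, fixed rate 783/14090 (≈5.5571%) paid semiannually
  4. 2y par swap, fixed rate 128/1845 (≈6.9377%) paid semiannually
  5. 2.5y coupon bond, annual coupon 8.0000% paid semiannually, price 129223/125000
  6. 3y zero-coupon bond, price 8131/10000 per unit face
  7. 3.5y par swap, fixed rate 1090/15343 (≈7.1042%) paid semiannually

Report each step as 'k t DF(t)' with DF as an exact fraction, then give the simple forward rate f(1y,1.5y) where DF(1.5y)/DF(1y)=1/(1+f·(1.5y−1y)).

1 1/2 4797/5000
2 1 9369/10000
3 3/2 9217/10000
4 2 109/125
5 5/2 8521/10000
6 3 8131/10000
7 7/2 391/500
f(1y,1.5y) = ((9369/10000)/(9217/10000) − 1)/(1/2) = 304/9217 ≈ 3.2983%

step 1 [0.5y] zero: DF = P = 4797/5000 ≈ 0.959400
step 2 [1y] swap r/2=631/18963: DF=(1 − 631/18963·(0.959400))/(1+631/18963) = 9369/10000 ≈ 0.936900
step 3 [1.5y] swap r/2=783/28180: DF=(1 − 783/28180·(0.959400+0.936900))/(1+783/28180) = 9217/10000 ≈ 0.921700
step 4 [2y] swap r/2=64/1845: DF=(1 − 64/1845·(0.959400+0.936900+0.921700))/(1+64/1845) = 109/125 ≈ 0.872000
step 5 [2.5y] bond c/2=1/25: DF=(129223/125000 − 1/25·(0.959400+0.936900+0.921700+0.872000))/(1+1/25) = 8521/10000 ≈ 0.852100
step 6 [3y] zero: DF = P = 8131/10000 ≈ 0.813100
step 7 [3.5y] swap r/2=545/15343: DF=(1 − 545/15343·(0.959400+0.936900+0.921700+0.872000+0.852100+0.813100))/(1+545/15343) = 391/500 ≈ 0.782000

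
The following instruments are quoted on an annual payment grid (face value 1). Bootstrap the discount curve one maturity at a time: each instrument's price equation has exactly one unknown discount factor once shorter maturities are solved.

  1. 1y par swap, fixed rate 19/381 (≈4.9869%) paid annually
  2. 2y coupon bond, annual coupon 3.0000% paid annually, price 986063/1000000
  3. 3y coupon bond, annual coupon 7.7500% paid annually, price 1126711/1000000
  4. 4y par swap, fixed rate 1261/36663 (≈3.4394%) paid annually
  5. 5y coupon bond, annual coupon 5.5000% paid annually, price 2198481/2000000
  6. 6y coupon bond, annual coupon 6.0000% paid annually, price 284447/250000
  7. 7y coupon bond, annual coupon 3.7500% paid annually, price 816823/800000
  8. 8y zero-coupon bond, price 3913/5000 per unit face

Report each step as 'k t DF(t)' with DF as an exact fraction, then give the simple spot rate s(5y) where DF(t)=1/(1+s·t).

1 1 381/400
2 2 581/625
3 3 9103/10000
4 4 8739/10000
5 5 2127/2500
6 6 8177/10000
7 7 7913/10000
8 8 3913/5000
s(5y) = (1/(2127/2500) − 1)/(5) = 373/10635 ≈ 3.5073%

step 1 [1y] swap r/1=19/381: DF=(1 − 19/381·(0))/(1+19/381) = 381/400 ≈ 0.952500
step 2 [2y] bond c/1=3/100: DF=(986063/1000000 − 3/100·(0.952500))/(1+3/100) = 581/625 ≈ 0.929600
step 3 [3y] bond c/1=31/400: DF=(1126711/1000000 − 31/400·(0.952500+0.929600))/(1+31/400) = 9103/10000 ≈ 0.910300
step 4 [4y] swap r/1=1261/36663: DF=(1 − 1261/36663·(0.952500+0.929600+0.910300))/(1+1261/36663) = 8739/10000 ≈ 0.873900
step 5 [5y] bond c/1=11/200: DF=(2198481/2000000 − 11/200·(0.952500+0.929600+0.910300+0.873900))/(1+11/200) = 2127/2500 ≈ 0.850800
step 6 [6y] bond c/1=3/50: DF=(284447/250000 − 3/50·(0.952500+0.929600+0.910300+0.873900+0.850800))/(1+3/50) = 8177/10000 ≈ 0.817700
step 7 [7y] bond c/1=3/80: DF=(816823/800000 − 3/80·(0.952500+0.929600+0.910300+0.873900+0.850800+0.817700))/(1+3/80) = 7913/10000 ≈ 0.791300
step 8 [8y] zero: DF = P = 3913/5000 ≈ 0.782600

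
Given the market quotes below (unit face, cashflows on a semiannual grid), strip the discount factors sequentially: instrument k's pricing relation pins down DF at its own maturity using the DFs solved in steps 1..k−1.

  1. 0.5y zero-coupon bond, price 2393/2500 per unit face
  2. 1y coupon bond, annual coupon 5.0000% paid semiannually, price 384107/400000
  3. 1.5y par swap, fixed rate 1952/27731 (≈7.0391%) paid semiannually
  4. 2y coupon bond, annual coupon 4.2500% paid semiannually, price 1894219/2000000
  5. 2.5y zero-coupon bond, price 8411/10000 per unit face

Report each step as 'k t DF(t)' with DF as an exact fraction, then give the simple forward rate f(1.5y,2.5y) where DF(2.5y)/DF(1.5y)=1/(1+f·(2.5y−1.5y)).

step 1 [0.5y] zero: DF = P = 2393/2500 ≈ 0.957200
step 2 [1y] bond c/2=1/40: DF=(384107/400000 − 1/40·(0.957200))/(1+1/40) = 1827/2000 ≈ 0.913500
step 3 [1.5y] swap r/2=976/27731: DF=(1 − 976/27731·(0.957200+0.913500))/(1+976/27731) = 564/625 ≈ 0.902400
step 4 [2y] bond c/2=17/800: DF=(1894219/2000000 − 17/800·(0.957200+0.913500+0.902400))/(1+17/800) = 8697/10000 ≈ 0.869700
step 5 [2.5y] zero: DF = P = 8411/10000 ≈ 0.841100

1 1/2 2393/2500
2 1 1827/2000
3 3/2 564/625
4 2 8697/10000
5 5/2 8411/10000
f(1.5y,2.5y) = ((564/625)/(8411/10000) − 1)/(1) = 613/8411 ≈ 7.2881%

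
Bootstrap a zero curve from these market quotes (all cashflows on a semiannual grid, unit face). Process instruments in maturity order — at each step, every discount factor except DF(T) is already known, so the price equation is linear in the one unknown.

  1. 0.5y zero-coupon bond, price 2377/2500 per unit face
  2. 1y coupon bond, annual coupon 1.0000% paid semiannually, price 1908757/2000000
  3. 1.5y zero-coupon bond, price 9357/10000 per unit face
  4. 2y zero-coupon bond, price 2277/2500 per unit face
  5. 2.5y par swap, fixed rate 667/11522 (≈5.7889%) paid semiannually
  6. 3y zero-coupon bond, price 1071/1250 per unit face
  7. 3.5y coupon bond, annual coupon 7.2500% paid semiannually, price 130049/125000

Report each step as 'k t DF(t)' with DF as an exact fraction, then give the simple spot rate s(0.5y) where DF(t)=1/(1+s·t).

step 1 [0.5y] zero: DF = P = 2377/2500 ≈ 0.950800
step 2 [1y] bond c/2=1/200: DF=(1908757/2000000 − 1/200·(0.950800))/(1+1/200) = 9449/10000 ≈ 0.944900
step 3 [1.5y] zero: DF = P = 9357/10000 ≈ 0.935700
step 4 [2y] zero: DF = P = 2277/2500 ≈ 0.910800
step 5 [2.5y] swap r/2=667/23044: DF=(1 − 667/23044·(0.950800+0.944900+0.935700+0.910800))/(1+667/23044) = 4333/5000 ≈ 0.866600
step 6 [3y] zero: DF = P = 1071/1250 ≈ 0.856800
step 7 [3.5y] bond c/2=29/800: DF=(130049/125000 − 29/800·(0.950800+0.944900+0.935700+0.910800+0.866600+0.856800))/(1+29/800) = 508/625 ≈ 0.812800

1 1/2 2377/2500
2 1 9449/10000
3 3/2 9357/10000
4 2 2277/2500
5 5/2 4333/5000
6 3 1071/1250
7 7/2 508/625
s(0.5y) = (1/(2377/2500) − 1)/(1/2) = 246/2377 ≈ 10.3492%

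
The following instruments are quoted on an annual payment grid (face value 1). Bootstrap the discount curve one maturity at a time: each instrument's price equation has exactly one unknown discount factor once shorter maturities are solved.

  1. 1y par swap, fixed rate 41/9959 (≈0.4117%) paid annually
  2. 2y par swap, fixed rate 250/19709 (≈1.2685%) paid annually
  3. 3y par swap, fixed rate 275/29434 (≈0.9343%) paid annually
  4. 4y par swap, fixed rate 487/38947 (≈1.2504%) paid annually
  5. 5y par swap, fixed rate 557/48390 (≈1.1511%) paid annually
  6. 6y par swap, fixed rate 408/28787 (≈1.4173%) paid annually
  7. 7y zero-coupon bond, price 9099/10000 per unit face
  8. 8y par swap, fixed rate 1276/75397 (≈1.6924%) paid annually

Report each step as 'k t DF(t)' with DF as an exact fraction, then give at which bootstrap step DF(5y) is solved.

step 1 [1y] swap r/1=41/9959: DF=(1 − 41/9959·(0))/(1+41/9959) = 9959/10000 ≈ 0.995900
step 2 [2y] swap r/1=250/19709: DF=(1 − 250/19709·(0.995900))/(1+250/19709) = 39/40 ≈ 0.975000
step 3 [3y] swap r/1=275/29434: DF=(1 − 275/29434·(0.995900+0.975000))/(1+275/29434) = 389/400 ≈ 0.972500
step 4 [4y] swap r/1=487/38947: DF=(1 − 487/38947·(0.995900+0.975000+0.972500))/(1+487/38947) = 9513/10000 ≈ 0.951300
step 5 [5y] swap r/1=557/48390: DF=(1 − 557/48390·(0.995900+0.975000+0.972500+0.951300))/(1+557/48390) = 9443/10000 ≈ 0.944300
step 6 [6y] swap r/1=408/28787: DF=(1 − 408/28787·(0.995900+0.975000+0.972500+0.951300+0.944300))/(1+408/28787) = 574/625 ≈ 0.918400
step 7 [7y] zero: DF = P = 9099/10000 ≈ 0.909900
step 8 [8y] swap r/1=1276/75397: DF=(1 − 1276/75397·(0.995900+0.975000+0.972500+0.951300+0.944300+0.918400+0.909900))/(1+1276/75397) = 2181/2500 ≈ 0.872400

1 1 9959/10000
2 2 39/40
3 3 389/400
4 4 9513/10000
5 5 9443/10000
6 6 574/625
7 7 9099/10000
8 8 2181/2500
DF(5y) is solved at step 5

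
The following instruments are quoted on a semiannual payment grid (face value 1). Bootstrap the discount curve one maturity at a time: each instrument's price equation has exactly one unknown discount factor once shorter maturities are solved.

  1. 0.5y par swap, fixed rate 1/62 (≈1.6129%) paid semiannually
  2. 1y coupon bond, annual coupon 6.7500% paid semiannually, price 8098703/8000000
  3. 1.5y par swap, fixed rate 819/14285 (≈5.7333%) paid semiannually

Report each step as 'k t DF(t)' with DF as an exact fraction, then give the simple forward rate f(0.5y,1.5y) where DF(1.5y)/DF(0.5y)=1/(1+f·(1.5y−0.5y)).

1 1/2 124/125
2 1 9469/10000
3 3/2 9181/10000
f(0.5y,1.5y) = ((124/125)/(9181/10000) − 1)/(1) = 739/9181 ≈ 8.0492%

step 1 [0.5y] swap r/2=1/124: DF=(1 − 1/124·(0))/(1+1/124) = 124/125 ≈ 0.992000
step 2 [1y] bond c/2=27/800: DF=(8098703/8000000 − 27/800·(0.992000))/(1+27/800) = 9469/10000 ≈ 0.946900
step 3 [1.5y] swap r/2=819/28570: DF=(1 − 819/28570·(0.992000+0.946900))/(1+819/28570) = 9181/10000 ≈ 0.918100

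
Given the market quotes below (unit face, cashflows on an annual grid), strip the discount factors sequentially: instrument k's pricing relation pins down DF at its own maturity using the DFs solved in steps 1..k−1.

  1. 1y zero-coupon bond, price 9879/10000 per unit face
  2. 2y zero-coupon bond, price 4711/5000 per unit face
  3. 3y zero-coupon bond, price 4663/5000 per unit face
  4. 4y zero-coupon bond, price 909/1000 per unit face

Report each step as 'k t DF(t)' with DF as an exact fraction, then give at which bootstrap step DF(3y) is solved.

1 1 9879/10000
2 2 4711/5000
3 3 4663/5000
4 4 909/1000
DF(3y) is solved at step 3

step 1 [1y] zero: DF = P = 9879/10000 ≈ 0.987900
step 2 [2y] zero: DF = P = 4711/5000 ≈ 0.942200
step 3 [3y] zero: DF = P = 4663/5000 ≈ 0.932600
step 4 [4y] zero: DF = P = 909/1000 ≈ 0.909000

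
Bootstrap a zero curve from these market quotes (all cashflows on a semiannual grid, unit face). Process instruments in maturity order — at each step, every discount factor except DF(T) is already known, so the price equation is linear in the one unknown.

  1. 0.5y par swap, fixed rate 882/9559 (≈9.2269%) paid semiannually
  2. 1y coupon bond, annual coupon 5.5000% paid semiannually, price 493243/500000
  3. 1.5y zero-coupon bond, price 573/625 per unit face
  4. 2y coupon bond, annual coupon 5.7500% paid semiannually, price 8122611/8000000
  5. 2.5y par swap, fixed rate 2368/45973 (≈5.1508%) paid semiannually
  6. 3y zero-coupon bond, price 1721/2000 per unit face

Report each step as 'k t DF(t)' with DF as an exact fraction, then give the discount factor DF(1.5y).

1 1/2 9559/10000
2 1 1869/2000
3 3/2 573/625
4 2 1817/2000
5 5/2 551/625
6 3 1721/2000
DF(1.5y) = 573/625 ≈ 0.916800

step 1 [0.5y] swap r/2=441/9559: DF=(1 − 441/9559·(0))/(1+441/9559) = 9559/10000 ≈ 0.955900
step 2 [1y] bond c/2=11/400: DF=(493243/500000 − 11/400·(0.955900))/(1+11/400) = 1869/2000 ≈ 0.934500
step 3 [1.5y] zero: DF = P = 573/625 ≈ 0.916800
step 4 [2y] bond c/2=23/800: DF=(8122611/8000000 − 23/800·(0.955900+0.934500+0.916800))/(1+23/800) = 1817/2000 ≈ 0.908500
step 5 [2.5y] swap r/2=1184/45973: DF=(1 − 1184/45973·(0.955900+0.934500+0.916800+0.908500))/(1+1184/45973) = 551/625 ≈ 0.881600
step 6 [3y] zero: DF = P = 1721/2000 ≈ 0.860500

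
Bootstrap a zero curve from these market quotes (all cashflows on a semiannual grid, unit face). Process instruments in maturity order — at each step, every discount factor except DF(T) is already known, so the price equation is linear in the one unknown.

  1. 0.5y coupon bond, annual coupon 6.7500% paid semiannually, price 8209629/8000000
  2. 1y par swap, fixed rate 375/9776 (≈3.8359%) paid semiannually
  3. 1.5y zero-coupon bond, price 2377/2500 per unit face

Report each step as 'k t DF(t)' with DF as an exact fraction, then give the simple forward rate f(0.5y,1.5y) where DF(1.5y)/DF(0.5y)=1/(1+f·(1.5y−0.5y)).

1 1/2 9927/10000
2 1 77/80
3 3/2 2377/2500
f(0.5y,1.5y) = ((9927/10000)/(2377/2500) − 1)/(1) = 419/9508 ≈ 4.4068%

step 1 [0.5y] bond c/2=27/800: DF=(8209629/8000000 − 27/800·(0))/(1+27/800) = 9927/10000 ≈ 0.992700
step 2 [1y] swap r/2=375/19552: DF=(1 − 375/19552·(0.992700))/(1+375/19552) = 77/80 ≈ 0.962500
step 3 [1.5y] zero: DF = P = 2377/2500 ≈ 0.950800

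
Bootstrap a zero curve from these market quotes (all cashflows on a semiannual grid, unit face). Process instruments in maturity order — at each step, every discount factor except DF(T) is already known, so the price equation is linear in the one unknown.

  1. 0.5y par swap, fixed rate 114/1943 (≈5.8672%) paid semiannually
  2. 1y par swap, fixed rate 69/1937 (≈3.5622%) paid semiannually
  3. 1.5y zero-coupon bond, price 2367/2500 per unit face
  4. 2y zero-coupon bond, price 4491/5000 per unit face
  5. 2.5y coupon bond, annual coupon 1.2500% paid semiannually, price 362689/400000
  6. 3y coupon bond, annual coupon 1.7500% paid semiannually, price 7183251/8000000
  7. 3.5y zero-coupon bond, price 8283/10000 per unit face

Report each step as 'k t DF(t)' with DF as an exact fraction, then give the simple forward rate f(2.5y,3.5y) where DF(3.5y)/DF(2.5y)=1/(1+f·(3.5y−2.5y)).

step 1 [0.5y] swap r/2=57/1943: DF=(1 − 57/1943·(0))/(1+57/1943) = 1943/2000 ≈ 0.971500
step 2 [1y] swap r/2=69/3874: DF=(1 − 69/3874·(0.971500))/(1+69/3874) = 1931/2000 ≈ 0.965500
step 3 [1.5y] zero: DF = P = 2367/2500 ≈ 0.946800
step 4 [2y] zero: DF = P = 4491/5000 ≈ 0.898200
step 5 [2.5y] bond c/2=1/160: DF=(362689/400000 − 1/160·(0.971500+0.965500+0.946800+0.898200))/(1+1/160) = 1097/1250 ≈ 0.877600
step 6 [3y] bond c/2=7/800: DF=(7183251/8000000 − 7/800·(0.971500+0.965500+0.946800+0.898200+0.877600))/(1+7/800) = 8497/10000 ≈ 0.849700
step 7 [3.5y] zero: DF = P = 8283/10000 ≈ 0.828300

1 1/2 1943/2000
2 1 1931/2000
3 3/2 2367/2500
4 2 4491/5000
5 5/2 1097/1250
6 3 8497/10000
7 7/2 8283/10000
f(2.5y,3.5y) = ((1097/1250)/(8283/10000) − 1)/(1) = 493/8283 ≈ 5.9519%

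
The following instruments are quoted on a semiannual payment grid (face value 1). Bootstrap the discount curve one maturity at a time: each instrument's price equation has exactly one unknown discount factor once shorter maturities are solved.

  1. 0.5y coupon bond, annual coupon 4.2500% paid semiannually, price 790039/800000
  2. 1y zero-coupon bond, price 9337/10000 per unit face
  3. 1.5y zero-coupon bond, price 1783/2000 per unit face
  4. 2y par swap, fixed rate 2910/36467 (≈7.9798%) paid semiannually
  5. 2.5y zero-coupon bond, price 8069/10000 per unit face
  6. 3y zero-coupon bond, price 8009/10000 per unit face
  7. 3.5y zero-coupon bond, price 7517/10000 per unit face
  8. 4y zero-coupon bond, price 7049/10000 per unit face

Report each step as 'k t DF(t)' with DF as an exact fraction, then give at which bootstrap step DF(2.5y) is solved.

step 1 [0.5y] bond c/2=17/800: DF=(790039/800000 − 17/800·(0))/(1+17/800) = 967/1000 ≈ 0.967000
step 2 [1y] zero: DF = P = 9337/10000 ≈ 0.933700
step 3 [1.5y] zero: DF = P = 1783/2000 ≈ 0.891500
step 4 [2y] swap r/2=1455/36467: DF=(1 − 1455/36467·(0.967000+0.933700+0.891500))/(1+1455/36467) = 1709/2000 ≈ 0.854500
step 5 [2.5y] zero: DF = P = 8069/10000 ≈ 0.806900
step 6 [3y] zero: DF = P = 8009/10000 ≈ 0.800900
step 7 [3.5y] zero: DF = P = 7517/10000 ≈ 0.751700
step 8 [4y] zero: DF = P = 7049/10000 ≈ 0.704900

1 1/2 967/1000
2 1 9337/10000
3 3/2 1783/2000
4 2 1709/2000
5 5/2 8069/10000
6 3 8009/10000
7 7/2 7517/10000
8 4 7049/10000
DF(2.5y) is solved at step 5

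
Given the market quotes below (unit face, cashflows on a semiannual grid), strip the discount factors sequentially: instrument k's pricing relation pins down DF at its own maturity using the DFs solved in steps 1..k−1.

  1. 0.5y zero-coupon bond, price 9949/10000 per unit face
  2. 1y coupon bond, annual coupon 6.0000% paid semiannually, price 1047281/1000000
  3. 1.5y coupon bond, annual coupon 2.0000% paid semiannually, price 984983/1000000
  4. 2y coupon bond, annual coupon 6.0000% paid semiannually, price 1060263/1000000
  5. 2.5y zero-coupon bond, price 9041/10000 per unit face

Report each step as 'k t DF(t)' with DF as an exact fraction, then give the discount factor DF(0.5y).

1 1/2 9949/10000
2 1 4939/5000
3 3/2 2389/2500
4 2 4719/5000
5 5/2 9041/10000
DF(0.5y) = 9949/10000 ≈ 0.994900

step 1 [0.5y] zero: DF = P = 9949/10000 ≈ 0.994900
step 2 [1y] bond c/2=3/100: DF=(1047281/1000000 − 3/100·(0.994900))/(1+3/100) = 4939/5000 ≈ 0.987800
step 3 [1.5y] bond c/2=1/100: DF=(984983/1000000 − 1/100·(0.994900+0.987800))/(1+1/100) = 2389/2500 ≈ 0.955600
step 4 [2y] bond c/2=3/100: DF=(1060263/1000000 − 3/100·(0.994900+0.987800+0.955600))/(1+3/100) = 4719/5000 ≈ 0.943800
step 5 [2.5y] zero: DF = P = 9041/10000 ≈ 0.904100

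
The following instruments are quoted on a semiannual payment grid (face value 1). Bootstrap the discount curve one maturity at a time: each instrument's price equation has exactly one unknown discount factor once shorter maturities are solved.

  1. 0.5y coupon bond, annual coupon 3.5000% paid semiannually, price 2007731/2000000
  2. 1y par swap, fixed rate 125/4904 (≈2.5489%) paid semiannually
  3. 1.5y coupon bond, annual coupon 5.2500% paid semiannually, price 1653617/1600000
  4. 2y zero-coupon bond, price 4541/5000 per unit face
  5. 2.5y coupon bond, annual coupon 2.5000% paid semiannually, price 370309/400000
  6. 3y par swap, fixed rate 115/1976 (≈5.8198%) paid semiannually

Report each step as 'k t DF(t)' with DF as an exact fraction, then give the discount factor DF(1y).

step 1 [0.5y] bond c/2=7/400: DF=(2007731/2000000 − 7/400·(0))/(1+7/400) = 4933/5000 ≈ 0.986600
step 2 [1y] swap r/2=125/9808: DF=(1 − 125/9808·(0.986600))/(1+125/9808) = 39/40 ≈ 0.975000
step 3 [1.5y] bond c/2=21/800: DF=(1653617/1600000 − 21/800·(0.986600+0.975000))/(1+21/800) = 9569/10000 ≈ 0.956900
step 4 [2y] zero: DF = P = 4541/5000 ≈ 0.908200
step 5 [2.5y] bond c/2=1/80: DF=(370309/400000 − 1/80·(0.986600+0.975000+0.956900+0.908200))/(1+1/80) = 8671/10000 ≈ 0.867100
step 6 [3y] swap r/2=115/3952: DF=(1 − 115/3952·(0.986600+0.975000+0.956900+0.908200+0.867100))/(1+115/3952) = 839/1000 ≈ 0.839000

1 1/2 4933/5000
2 1 39/40
3 3/2 9569/10000
4 2 4541/5000
5 5/2 8671/10000
6 3 839/1000
DF(1y) = 39/40 ≈ 0.975000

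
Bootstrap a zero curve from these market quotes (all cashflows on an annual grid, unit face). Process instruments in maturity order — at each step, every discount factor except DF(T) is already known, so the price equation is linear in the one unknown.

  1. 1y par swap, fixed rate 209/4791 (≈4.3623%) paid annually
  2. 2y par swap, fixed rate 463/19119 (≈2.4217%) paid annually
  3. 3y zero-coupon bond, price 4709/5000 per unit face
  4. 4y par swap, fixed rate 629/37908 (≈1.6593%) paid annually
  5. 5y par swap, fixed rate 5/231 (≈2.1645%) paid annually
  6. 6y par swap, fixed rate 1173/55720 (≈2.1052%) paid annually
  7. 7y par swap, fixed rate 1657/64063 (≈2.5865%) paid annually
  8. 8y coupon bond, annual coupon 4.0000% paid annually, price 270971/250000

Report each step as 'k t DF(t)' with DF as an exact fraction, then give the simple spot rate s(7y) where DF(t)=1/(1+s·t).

step 1 [1y] swap r/1=209/4791: DF=(1 − 209/4791·(0))/(1+209/4791) = 4791/5000 ≈ 0.958200
step 2 [2y] swap r/1=463/19119: DF=(1 − 463/19119·(0.958200))/(1+463/19119) = 9537/10000 ≈ 0.953700
step 3 [3y] zero: DF = P = 4709/5000 ≈ 0.941800
step 4 [4y] swap r/1=629/37908: DF=(1 − 629/37908·(0.958200+0.953700+0.941800))/(1+629/37908) = 9371/10000 ≈ 0.937100
step 5 [5y] swap r/1=5/231: DF=(1 − 5/231·(0.958200+0.953700+0.941800+0.937100))/(1+5/231) = 1797/2000 ≈ 0.898500
step 6 [6y] swap r/1=1173/55720: DF=(1 − 1173/55720·(0.958200+0.953700+0.941800+0.937100+0.898500))/(1+1173/55720) = 8827/10000 ≈ 0.882700
step 7 [7y] swap r/1=1657/64063: DF=(1 − 1657/64063·(0.958200+0.953700+0.941800+0.937100+0.898500+0.882700))/(1+1657/64063) = 8343/10000 ≈ 0.834300
step 8 [8y] bond c/1=1/25: DF=(270971/250000 − 1/25·(0.958200+0.953700+0.941800+0.937100+0.898500+0.882700+0.834300))/(1+1/25) = 3979/5000 ≈ 0.795800

1 1 4791/5000
2 2 9537/10000
3 3 4709/5000
4 4 9371/10000
5 5 1797/2000
6 6 8827/10000
7 7 8343/10000
8 8 3979/5000
s(7y) = (1/(8343/10000) − 1)/(7) = 1657/58401 ≈ 2.8373%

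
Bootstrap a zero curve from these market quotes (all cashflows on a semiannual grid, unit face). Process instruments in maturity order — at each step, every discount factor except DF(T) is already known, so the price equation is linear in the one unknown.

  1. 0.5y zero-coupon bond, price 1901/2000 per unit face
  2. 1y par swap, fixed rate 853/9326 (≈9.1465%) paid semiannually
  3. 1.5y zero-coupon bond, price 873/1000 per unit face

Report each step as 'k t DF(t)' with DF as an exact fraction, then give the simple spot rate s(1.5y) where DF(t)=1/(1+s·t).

1 1/2 1901/2000
2 1 9147/10000
3 3/2 873/1000
s(1.5y) = (1/(873/1000) − 1)/(3/2) = 254/2619 ≈ 9.6984%

step 1 [0.5y] zero: DF = P = 1901/2000 ≈ 0.950500
step 2 [1y] swap r/2=853/18652: DF=(1 − 853/18652·(0.950500))/(1+853/18652) = 9147/10000 ≈ 0.914700
step 3 [1.5y] zero: DF = P = 873/1000 ≈ 0.873000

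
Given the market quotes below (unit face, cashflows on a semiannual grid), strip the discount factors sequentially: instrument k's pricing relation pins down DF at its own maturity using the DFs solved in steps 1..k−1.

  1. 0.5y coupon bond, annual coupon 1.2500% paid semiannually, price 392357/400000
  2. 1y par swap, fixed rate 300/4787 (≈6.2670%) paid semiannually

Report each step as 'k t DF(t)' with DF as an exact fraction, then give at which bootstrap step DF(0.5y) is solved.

step 1 [0.5y] bond c/2=1/160: DF=(392357/400000 − 1/160·(0))/(1+1/160) = 2437/2500 ≈ 0.974800
step 2 [1y] swap r/2=150/4787: DF=(1 − 150/4787·(0.974800))/(1+150/4787) = 47/50 ≈ 0.940000

1 1/2 2437/2500
2 1 47/50
DF(0.5y) is solved at step 1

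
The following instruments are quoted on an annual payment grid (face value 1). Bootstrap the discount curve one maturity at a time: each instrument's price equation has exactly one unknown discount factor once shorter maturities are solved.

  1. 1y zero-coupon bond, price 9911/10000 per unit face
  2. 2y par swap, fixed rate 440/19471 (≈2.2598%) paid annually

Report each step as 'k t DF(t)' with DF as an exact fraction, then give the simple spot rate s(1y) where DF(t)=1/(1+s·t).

1 1 9911/10000
2 2 239/250
s(1y) = (1/(9911/10000) − 1)/(1) = 89/9911 ≈ 0.8980%

step 1 [1y] zero: DF = P = 9911/10000 ≈ 0.991100
step 2 [2y] swap r/1=440/19471: DF=(1 − 440/19471·(0.991100))/(1+440/19471) = 239/250 ≈ 0.956000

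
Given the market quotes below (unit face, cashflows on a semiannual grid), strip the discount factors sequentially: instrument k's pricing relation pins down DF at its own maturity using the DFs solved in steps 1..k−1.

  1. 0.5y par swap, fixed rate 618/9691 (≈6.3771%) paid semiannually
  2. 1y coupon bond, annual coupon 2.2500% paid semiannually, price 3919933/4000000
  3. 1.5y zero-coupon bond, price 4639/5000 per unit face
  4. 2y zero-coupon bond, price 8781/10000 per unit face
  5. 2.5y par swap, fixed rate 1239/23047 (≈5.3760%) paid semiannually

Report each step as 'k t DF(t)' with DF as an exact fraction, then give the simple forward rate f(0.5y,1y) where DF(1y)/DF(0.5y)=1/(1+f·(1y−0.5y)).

step 1 [0.5y] swap r/2=309/9691: DF=(1 − 309/9691·(0))/(1+309/9691) = 9691/10000 ≈ 0.969100
step 2 [1y] bond c/2=9/800: DF=(3919933/4000000 − 9/800·(0.969100))/(1+9/800) = 9583/10000 ≈ 0.958300
step 3 [1.5y] zero: DF = P = 4639/5000 ≈ 0.927800
step 4 [2y] zero: DF = P = 8781/10000 ≈ 0.878100
step 5 [2.5y] swap r/2=1239/46094: DF=(1 − 1239/46094·(0.969100+0.958300+0.927800+0.878100))/(1+1239/46094) = 8761/10000 ≈ 0.876100

1 1/2 9691/10000
2 1 9583/10000
3 3/2 4639/5000
4 2 8781/10000
5 5/2 8761/10000
f(0.5y,1y) = ((9691/10000)/(9583/10000) − 1)/(1/2) = 216/9583 ≈ 2.2540%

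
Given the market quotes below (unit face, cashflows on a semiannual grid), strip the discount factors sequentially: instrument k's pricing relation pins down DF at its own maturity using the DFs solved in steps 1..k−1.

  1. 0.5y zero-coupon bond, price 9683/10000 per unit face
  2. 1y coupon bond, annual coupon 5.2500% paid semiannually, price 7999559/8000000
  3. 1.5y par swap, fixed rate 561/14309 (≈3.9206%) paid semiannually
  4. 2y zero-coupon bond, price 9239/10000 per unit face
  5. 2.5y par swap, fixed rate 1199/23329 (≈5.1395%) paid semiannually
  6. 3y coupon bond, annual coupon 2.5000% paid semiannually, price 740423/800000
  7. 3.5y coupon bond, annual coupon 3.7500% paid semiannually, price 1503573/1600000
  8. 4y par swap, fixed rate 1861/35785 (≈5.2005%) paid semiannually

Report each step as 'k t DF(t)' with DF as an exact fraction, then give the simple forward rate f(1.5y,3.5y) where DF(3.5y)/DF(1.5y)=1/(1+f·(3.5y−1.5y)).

step 1 [0.5y] zero: DF = P = 9683/10000 ≈ 0.968300
step 2 [1y] bond c/2=21/800: DF=(7999559/8000000 − 21/800·(0.968300))/(1+21/800) = 1187/1250 ≈ 0.949600
step 3 [1.5y] swap r/2=561/28618: DF=(1 − 561/28618·(0.968300+0.949600))/(1+561/28618) = 9439/10000 ≈ 0.943900
step 4 [2y] zero: DF = P = 9239/10000 ≈ 0.923900
step 5 [2.5y] swap r/2=1199/46658: DF=(1 − 1199/46658·(0.968300+0.949600+0.943900+0.923900))/(1+1199/46658) = 8801/10000 ≈ 0.880100
step 6 [3y] bond c/2=1/80: DF=(740423/800000 − 1/80·(0.968300+0.949600+0.943900+0.923900+0.880100))/(1+1/80) = 1713/2000 ≈ 0.856500
step 7 [3.5y] bond c/2=3/160: DF=(1503573/1600000 − 3/160·(0.968300+0.949600+0.943900+0.923900+0.880100+0.856500))/(1+3/160) = 513/625 ≈ 0.820800
step 8 [4y] swap r/2=1861/71570: DF=(1 − 1861/71570·(0.968300+0.949600+0.943900+0.923900+0.880100+0.856500+0.820800))/(1+1861/71570) = 8139/10000 ≈ 0.813900

1 1/2 9683/10000
2 1 1187/1250
3 3/2 9439/10000
4 2 9239/10000
5 5/2 8801/10000
6 3 1713/2000
7 7/2 513/625
8 4 8139/10000
f(1.5y,3.5y) = ((9439/10000)/(513/625) − 1)/(2) = 1231/16416 ≈ 7.4988%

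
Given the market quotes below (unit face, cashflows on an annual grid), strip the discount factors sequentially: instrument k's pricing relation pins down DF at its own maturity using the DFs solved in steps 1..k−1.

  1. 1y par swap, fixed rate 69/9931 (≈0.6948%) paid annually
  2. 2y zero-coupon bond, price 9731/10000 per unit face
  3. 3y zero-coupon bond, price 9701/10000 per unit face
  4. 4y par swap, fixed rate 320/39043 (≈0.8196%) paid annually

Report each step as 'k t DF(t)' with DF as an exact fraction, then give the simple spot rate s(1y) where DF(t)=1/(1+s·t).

step 1 [1y] swap r/1=69/9931: DF=(1 − 69/9931·(0))/(1+69/9931) = 9931/10000 ≈ 0.993100
step 2 [2y] zero: DF = P = 9731/10000 ≈ 0.973100
step 3 [3y] zero: DF = P = 9701/10000 ≈ 0.970100
step 4 [4y] swap r/1=320/39043: DF=(1 − 320/39043·(0.993100+0.973100+0.970100))/(1+320/39043) = 121/125 ≈ 0.968000

1 1 9931/10000
2 2 9731/10000
3 3 9701/10000
4 4 121/125
s(1y) = (1/(9931/10000) − 1)/(1) = 69/9931 ≈ 0.6948%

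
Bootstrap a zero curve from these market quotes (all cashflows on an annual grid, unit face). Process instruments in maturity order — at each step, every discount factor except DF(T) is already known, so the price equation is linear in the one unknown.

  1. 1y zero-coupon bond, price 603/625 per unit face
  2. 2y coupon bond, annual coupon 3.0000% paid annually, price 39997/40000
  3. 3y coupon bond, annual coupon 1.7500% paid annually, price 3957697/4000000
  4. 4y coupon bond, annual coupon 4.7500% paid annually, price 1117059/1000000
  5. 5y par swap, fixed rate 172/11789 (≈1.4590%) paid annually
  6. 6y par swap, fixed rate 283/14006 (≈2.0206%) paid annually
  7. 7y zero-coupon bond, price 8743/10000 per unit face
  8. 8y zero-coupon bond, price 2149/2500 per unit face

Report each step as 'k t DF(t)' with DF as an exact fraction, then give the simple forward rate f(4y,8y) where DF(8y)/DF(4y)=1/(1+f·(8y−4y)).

step 1 [1y] zero: DF = P = 603/625 ≈ 0.964800
step 2 [2y] bond c/1=3/100: DF=(39997/40000 − 3/100·(0.964800))/(1+3/100) = 9427/10000 ≈ 0.942700
step 3 [3y] bond c/1=7/400: DF=(3957697/4000000 − 7/400·(0.964800+0.942700))/(1+7/400) = 2349/2500 ≈ 0.939600
step 4 [4y] bond c/1=19/400: DF=(1117059/1000000 − 19/400·(0.964800+0.942700+0.939600))/(1+19/400) = 9373/10000 ≈ 0.937300
step 5 [5y] swap r/1=172/11789: DF=(1 − 172/11789·(0.964800+0.942700+0.939600+0.937300))/(1+172/11789) = 582/625 ≈ 0.931200
step 6 [6y] swap r/1=283/14006: DF=(1 − 283/14006·(0.964800+0.942700+0.939600+0.937300+0.931200))/(1+283/14006) = 2217/2500 ≈ 0.886800
step 7 [7y] zero: DF = P = 8743/10000 ≈ 0.874300
step 8 [8y] zero: DF = P = 2149/2500 ≈ 0.859600

1 1 603/625
2 2 9427/10000
3 3 2349/2500
4 4 9373/10000
5 5 582/625
6 6 2217/2500
7 7 8743/10000
8 8 2149/2500
f(4y,8y) = ((9373/10000)/(2149/2500) − 1)/(4) = 111/4912 ≈ 2.2598%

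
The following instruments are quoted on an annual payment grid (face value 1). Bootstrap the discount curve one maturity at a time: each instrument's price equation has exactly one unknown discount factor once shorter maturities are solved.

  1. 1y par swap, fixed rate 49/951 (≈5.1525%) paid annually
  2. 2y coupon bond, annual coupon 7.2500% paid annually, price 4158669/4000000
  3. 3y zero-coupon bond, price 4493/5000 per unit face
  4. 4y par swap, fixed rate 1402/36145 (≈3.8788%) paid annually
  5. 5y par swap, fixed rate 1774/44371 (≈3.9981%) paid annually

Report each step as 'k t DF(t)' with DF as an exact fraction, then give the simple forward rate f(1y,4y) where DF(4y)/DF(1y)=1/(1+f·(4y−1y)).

step 1 [1y] swap r/1=49/951: DF=(1 − 49/951·(0))/(1+49/951) = 951/1000 ≈ 0.951000
step 2 [2y] bond c/1=29/400: DF=(4158669/4000000 − 29/400·(0.951000))/(1+29/400) = 9051/10000 ≈ 0.905100
step 3 [3y] zero: DF = P = 4493/5000 ≈ 0.898600
step 4 [4y] swap r/1=1402/36145: DF=(1 − 1402/36145·(0.951000+0.905100+0.898600))/(1+1402/36145) = 4299/5000 ≈ 0.859800
step 5 [5y] swap r/1=1774/44371: DF=(1 − 1774/44371·(0.951000+0.905100+0.898600+0.859800))/(1+1774/44371) = 4113/5000 ≈ 0.822600

1 1 951/1000
2 2 9051/10000
3 3 4493/5000
4 4 4299/5000
5 5 4113/5000
f(1y,4y) = ((951/1000)/(4299/5000) − 1)/(3) = 152/4299 ≈ 3.5357%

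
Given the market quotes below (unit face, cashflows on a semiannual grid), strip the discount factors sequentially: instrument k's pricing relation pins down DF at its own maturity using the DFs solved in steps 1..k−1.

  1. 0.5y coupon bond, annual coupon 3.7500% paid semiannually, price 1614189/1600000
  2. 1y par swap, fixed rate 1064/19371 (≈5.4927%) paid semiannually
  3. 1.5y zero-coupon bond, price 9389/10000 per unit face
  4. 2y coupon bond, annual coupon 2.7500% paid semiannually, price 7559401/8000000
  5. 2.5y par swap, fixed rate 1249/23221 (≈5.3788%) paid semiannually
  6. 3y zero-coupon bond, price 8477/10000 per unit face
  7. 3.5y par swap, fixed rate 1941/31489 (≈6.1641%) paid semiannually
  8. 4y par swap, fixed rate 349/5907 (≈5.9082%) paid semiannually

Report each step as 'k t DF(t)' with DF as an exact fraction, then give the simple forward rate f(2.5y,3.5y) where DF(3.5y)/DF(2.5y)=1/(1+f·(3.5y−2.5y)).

1 1/2 9903/10000
2 1 2367/2500
3 3/2 9389/10000
4 2 8931/10000
5 5/2 8751/10000
6 3 8477/10000
7 7/2 8059/10000
8 4 3953/5000
f(2.5y,3.5y) = ((8751/10000)/(8059/10000) − 1)/(1) = 692/8059 ≈ 8.5867%

step 1 [0.5y] bond c/2=3/160: DF=(1614189/1600000 − 3/160·(0))/(1+3/160) = 9903/10000 ≈ 0.990300
step 2 [1y] swap r/2=532/19371: DF=(1 − 532/19371·(0.990300))/(1+532/19371) = 2367/2500 ≈ 0.946800
step 3 [1.5y] zero: DF = P = 9389/10000 ≈ 0.938900
step 4 [2y] bond c/2=11/800: DF=(7559401/8000000 − 11/800·(0.990300+0.946800+0.938900))/(1+11/800) = 8931/10000 ≈ 0.893100
step 5 [2.5y] swap r/2=1249/46442: DF=(1 − 1249/46442·(0.990300+0.946800+0.938900+0.893100))/(1+1249/46442) = 8751/10000 ≈ 0.875100
step 6 [3y] zero: DF = P = 8477/10000 ≈ 0.847700
step 7 [3.5y] swap r/2=1941/62978: DF=(1 − 1941/62978·(0.990300+0.946800+0.938900+0.893100+0.875100+0.847700))/(1+1941/62978) = 8059/10000 ≈ 0.805900
step 8 [4y] swap r/2=349/11814: DF=(1 − 349/11814·(0.990300+0.946800+0.938900+0.893100+0.875100+0.847700+0.805900))/(1+349/11814) = 3953/5000 ≈ 0.790600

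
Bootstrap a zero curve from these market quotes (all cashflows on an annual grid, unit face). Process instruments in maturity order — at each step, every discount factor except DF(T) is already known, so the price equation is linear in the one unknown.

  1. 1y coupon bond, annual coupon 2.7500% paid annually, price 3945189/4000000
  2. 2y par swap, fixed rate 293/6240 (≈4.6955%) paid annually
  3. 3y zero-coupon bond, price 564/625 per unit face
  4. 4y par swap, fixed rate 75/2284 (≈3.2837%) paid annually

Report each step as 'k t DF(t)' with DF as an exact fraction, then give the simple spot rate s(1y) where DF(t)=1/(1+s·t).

step 1 [1y] bond c/1=11/400: DF=(3945189/4000000 − 11/400·(0))/(1+11/400) = 9599/10000 ≈ 0.959900
step 2 [2y] swap r/1=293/6240: DF=(1 − 293/6240·(0.959900))/(1+293/6240) = 9121/10000 ≈ 0.912100
step 3 [3y] zero: DF = P = 564/625 ≈ 0.902400
step 4 [4y] swap r/1=75/2284: DF=(1 − 75/2284·(0.959900+0.912100+0.902400))/(1+75/2284) = 22/25 ≈ 0.880000

1 1 9599/10000
2 2 9121/10000
3 3 564/625
4 4 22/25
s(1y) = (1/(9599/10000) − 1)/(1) = 401/9599 ≈ 4.1775%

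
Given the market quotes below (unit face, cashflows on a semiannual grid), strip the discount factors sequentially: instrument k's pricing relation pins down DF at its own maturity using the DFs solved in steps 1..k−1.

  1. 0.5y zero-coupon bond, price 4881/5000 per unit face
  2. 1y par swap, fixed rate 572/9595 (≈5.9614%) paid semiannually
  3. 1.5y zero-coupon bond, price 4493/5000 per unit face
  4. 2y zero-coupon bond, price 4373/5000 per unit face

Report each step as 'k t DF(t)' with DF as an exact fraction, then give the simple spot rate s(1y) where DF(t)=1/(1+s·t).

1 1/2 4881/5000
2 1 2357/2500
3 3/2 4493/5000
4 2 4373/5000
s(1y) = (1/(2357/2500) − 1)/(1) = 143/2357 ≈ 6.0670%

step 1 [0.5y] zero: DF = P = 4881/5000 ≈ 0.976200
step 2 [1y] swap r/2=286/9595: DF=(1 − 286/9595·(0.976200))/(1+286/9595) = 2357/2500 ≈ 0.942800
step 3 [1.5y] zero: DF = P = 4493/5000 ≈ 0.898600
step 4 [2y] zero: DF = P = 4373/5000 ≈ 0.874600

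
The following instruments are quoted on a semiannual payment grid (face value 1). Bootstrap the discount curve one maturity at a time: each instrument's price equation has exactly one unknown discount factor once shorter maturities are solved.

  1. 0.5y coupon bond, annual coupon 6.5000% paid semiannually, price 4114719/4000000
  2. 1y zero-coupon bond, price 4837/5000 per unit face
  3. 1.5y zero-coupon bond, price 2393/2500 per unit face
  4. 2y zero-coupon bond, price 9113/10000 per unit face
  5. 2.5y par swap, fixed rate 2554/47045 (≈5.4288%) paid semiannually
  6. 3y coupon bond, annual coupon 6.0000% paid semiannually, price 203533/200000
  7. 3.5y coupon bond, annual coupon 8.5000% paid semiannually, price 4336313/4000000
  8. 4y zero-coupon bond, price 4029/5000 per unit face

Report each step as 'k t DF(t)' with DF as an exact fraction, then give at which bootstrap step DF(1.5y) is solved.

1 1/2 9963/10000
2 1 4837/5000
3 3/2 2393/2500
4 2 9113/10000
5 5/2 8723/10000
6 3 851/1000
7 7/2 4067/5000
8 4 4029/5000
DF(1.5y) is solved at step 3

step 1 [0.5y] bond c/2=13/400: DF=(4114719/4000000 − 13/400·(0))/(1+13/400) = 9963/10000 ≈ 0.996300
step 2 [1y] zero: DF = P = 4837/5000 ≈ 0.967400
step 3 [1.5y] zero: DF = P = 2393/2500 ≈ 0.957200
step 4 [2y] zero: DF = P = 9113/10000 ≈ 0.911300
step 5 [2.5y] swap r/2=1277/47045: DF=(1 − 1277/47045·(0.996300+0.967400+0.957200+0.911300))/(1+1277/47045) = 8723/10000 ≈ 0.872300
step 6 [3y] bond c/2=3/100: DF=(203533/200000 − 3/100·(0.996300+0.967400+0.957200+0.911300+0.872300))/(1+3/100) = 851/1000 ≈ 0.851000
step 7 [3.5y] bond c/2=17/400: DF=(4336313/4000000 − 17/400·(0.996300+0.967400+0.957200+0.911300+0.872300+0.851000))/(1+17/400) = 4067/5000 ≈ 0.813400
step 8 [4y] zero: DF = P = 4029/5000 ≈ 0.805800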